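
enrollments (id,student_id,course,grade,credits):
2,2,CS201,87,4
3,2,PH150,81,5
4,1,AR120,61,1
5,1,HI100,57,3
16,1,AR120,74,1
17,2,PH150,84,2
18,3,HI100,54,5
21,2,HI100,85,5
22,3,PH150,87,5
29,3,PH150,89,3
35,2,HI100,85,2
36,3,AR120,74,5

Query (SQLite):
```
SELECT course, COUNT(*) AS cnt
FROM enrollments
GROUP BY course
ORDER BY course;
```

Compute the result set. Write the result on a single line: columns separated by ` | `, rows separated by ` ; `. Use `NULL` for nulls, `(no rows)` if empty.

AR120 | 3 ; CS201 | 1 ; HI100 | 4 ; PH150 | 4

Partition enrollments by course; compute COUNT(*) within each group.
  AR120: ids {4, 16, 36} → COUNT(*)=3
  CS201: ids {2} → COUNT(*)=1
  HI100: ids {5, 18, 21, 35} → COUNT(*)=4
  PH150: ids {3, 17, 22, 29} → COUNT(*)=4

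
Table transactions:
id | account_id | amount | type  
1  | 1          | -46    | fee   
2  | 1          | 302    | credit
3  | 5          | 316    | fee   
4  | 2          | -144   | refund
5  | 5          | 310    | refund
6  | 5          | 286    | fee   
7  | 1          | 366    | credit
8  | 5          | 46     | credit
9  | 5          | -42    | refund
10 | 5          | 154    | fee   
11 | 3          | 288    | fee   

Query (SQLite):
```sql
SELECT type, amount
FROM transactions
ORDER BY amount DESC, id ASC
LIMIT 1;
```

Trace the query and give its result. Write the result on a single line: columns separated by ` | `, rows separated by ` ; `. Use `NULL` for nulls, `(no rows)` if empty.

credit | 366

Sort by amount desc, tiebreak id asc: (366, id=7), (316, id=3), (310, id=5), (302, id=2) …. Take first 1.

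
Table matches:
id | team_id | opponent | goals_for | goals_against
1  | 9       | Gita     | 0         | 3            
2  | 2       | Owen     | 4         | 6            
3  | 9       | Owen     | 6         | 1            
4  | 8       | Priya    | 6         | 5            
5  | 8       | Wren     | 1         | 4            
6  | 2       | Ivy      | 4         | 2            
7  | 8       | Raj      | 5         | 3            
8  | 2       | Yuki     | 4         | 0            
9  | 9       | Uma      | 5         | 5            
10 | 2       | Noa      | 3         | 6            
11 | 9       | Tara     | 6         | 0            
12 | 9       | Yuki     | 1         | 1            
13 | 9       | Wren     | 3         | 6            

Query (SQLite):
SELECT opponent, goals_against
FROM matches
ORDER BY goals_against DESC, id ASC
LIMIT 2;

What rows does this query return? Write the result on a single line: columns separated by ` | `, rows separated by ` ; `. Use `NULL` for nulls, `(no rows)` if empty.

Sort by goals_against desc, tiebreak id asc: (6, id=2), (6, id=10), (6, id=13), (5, id=4), (5, id=9) …. Take first 2.

Owen | 6 ; Noa | 6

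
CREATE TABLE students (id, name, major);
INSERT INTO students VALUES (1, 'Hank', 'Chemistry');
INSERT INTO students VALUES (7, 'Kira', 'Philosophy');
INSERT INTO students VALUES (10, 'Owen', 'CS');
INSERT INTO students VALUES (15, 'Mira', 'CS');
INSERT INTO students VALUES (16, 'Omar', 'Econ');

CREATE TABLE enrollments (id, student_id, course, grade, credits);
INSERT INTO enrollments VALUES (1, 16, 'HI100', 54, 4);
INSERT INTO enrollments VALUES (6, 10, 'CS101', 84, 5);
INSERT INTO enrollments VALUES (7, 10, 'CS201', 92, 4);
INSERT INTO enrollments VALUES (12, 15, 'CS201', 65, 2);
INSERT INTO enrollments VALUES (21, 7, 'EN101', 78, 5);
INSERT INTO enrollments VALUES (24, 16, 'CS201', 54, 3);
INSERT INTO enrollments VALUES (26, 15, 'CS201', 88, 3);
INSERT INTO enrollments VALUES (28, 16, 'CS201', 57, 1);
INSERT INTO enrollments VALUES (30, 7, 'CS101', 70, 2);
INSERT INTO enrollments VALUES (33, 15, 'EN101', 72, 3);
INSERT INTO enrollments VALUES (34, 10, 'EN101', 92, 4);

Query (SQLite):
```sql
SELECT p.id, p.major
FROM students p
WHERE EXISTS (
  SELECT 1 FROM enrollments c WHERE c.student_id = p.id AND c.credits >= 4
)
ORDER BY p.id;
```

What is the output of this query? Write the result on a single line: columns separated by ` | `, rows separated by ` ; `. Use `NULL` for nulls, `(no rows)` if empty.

7 | Philosophy ; 10 | CS ; 16 | Econ

For each students row, check whether any enrollments with matching student_id has credits >= 4.
Keep rows where that is true.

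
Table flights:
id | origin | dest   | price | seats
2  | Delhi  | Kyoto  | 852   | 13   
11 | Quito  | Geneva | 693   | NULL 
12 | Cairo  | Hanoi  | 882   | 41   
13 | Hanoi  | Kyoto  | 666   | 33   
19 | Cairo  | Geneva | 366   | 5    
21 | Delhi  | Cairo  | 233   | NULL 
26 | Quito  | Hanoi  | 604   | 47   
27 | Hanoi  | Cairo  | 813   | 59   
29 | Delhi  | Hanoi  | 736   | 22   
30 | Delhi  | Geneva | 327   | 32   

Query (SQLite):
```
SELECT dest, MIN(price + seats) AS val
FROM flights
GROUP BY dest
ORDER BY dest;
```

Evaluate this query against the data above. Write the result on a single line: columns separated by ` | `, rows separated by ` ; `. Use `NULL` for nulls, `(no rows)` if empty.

For each row compute price + seats.
Group by dest; take MIN of the expression per group.
  Cairo: ids {21, 27} → MIN(price + seats)=872
  Geneva: ids {11, 19, 30} → MIN(price + seats)=359
  Hanoi: ids {12, 26, 29} → MIN(price + seats)=651
  Kyoto: ids {2, 13} → MIN(price + seats)=699

Cairo | 872 ; Geneva | 359 ; Hanoi | 651 ; Kyoto | 699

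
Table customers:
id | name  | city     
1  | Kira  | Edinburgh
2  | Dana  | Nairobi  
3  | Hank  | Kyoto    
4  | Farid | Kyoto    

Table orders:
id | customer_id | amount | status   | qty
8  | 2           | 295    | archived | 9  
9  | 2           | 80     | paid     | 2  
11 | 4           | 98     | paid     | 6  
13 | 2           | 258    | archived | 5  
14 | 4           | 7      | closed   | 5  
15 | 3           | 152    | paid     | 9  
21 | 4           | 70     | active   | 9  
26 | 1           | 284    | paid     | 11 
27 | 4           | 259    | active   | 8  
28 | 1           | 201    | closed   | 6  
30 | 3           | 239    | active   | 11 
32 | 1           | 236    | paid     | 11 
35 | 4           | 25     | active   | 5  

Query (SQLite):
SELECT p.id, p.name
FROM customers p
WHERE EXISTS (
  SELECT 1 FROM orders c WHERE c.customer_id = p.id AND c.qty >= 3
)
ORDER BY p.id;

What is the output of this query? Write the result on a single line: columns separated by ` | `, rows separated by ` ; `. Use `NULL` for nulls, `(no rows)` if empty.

For each customers row, check whether any orders with matching customer_id has qty >= 3.
Keep rows where that is true.

1 | Kira ; 2 | Dana ; 3 | Hank ; 4 | Farid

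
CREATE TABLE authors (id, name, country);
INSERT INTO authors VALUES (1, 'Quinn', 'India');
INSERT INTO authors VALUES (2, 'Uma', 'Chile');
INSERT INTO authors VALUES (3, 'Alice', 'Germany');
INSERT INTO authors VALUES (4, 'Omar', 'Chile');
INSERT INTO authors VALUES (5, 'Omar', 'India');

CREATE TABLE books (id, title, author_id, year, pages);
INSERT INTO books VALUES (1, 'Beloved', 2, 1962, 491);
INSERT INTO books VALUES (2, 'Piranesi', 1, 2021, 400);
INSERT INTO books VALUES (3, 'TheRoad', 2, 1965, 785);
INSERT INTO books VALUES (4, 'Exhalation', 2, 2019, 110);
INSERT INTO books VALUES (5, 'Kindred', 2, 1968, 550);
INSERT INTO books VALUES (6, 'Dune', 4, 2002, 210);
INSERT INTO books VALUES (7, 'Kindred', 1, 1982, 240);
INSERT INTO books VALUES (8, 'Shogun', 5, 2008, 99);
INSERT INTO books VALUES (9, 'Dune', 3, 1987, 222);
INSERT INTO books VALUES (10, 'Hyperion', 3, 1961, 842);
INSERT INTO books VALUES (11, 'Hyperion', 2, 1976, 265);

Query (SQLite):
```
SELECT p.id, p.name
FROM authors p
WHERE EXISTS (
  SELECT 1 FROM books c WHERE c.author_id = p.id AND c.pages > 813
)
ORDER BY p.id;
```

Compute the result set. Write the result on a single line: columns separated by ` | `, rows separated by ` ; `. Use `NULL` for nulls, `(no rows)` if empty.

3 | Alice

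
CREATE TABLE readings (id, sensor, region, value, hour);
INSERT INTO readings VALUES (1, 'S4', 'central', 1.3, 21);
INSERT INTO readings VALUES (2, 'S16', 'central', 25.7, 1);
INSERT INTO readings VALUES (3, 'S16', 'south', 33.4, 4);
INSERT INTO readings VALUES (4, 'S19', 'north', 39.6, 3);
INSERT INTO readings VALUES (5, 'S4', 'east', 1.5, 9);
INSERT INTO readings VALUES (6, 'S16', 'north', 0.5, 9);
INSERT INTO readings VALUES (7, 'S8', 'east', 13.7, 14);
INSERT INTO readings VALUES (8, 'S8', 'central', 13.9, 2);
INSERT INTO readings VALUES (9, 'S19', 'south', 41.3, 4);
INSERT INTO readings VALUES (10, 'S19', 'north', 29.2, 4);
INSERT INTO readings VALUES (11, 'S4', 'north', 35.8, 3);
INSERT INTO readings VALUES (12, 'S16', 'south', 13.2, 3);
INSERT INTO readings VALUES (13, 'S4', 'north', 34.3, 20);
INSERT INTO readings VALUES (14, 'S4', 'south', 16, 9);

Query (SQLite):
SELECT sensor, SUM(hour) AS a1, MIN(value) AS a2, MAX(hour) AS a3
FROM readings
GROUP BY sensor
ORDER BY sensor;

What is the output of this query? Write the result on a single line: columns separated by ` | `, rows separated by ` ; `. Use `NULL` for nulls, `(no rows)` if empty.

Group readings by sensor.
Per group compute: SUM(hour), MIN(value), MAX(hour).
  S16: ids {2, 3, 6, 12} → SUM(hour)=17, MIN(value)=0.5, MAX(hour)=9
  S19: ids {4, 9, 10} → SUM(hour)=11, MIN(value)=29.2, MAX(hour)=4
  S4: ids {1, 5, 11, 13, 14} → SUM(hour)=62, MIN(value)=1.3, MAX(hour)=21
  S8: ids {7, 8} → SUM(hour)=16, MIN(value)=13.7, MAX(hour)=14

S16 | 17 | 0.5 | 9 ; S19 | 11 | 29.2 | 4 ; S4 | 62 | 1.3 | 21 ; S8 | 16 | 13.7 | 14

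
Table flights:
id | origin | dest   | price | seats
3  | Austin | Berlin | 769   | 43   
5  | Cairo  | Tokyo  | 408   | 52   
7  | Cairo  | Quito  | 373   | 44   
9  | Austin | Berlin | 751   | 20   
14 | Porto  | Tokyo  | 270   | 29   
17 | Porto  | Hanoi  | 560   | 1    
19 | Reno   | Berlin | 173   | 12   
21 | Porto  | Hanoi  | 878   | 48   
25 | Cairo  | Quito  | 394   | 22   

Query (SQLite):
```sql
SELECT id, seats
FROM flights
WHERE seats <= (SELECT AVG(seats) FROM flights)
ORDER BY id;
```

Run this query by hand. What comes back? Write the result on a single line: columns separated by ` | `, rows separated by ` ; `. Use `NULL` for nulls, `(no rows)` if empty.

9 | 20 ; 14 | 29 ; 17 | 1 ; 19 | 12 ; 25 | 22

Scalar subquery: AVG(seats) over all flights rows = 30.111111 (≈; comparison uses full precision).
Keep rows where seats <= that value.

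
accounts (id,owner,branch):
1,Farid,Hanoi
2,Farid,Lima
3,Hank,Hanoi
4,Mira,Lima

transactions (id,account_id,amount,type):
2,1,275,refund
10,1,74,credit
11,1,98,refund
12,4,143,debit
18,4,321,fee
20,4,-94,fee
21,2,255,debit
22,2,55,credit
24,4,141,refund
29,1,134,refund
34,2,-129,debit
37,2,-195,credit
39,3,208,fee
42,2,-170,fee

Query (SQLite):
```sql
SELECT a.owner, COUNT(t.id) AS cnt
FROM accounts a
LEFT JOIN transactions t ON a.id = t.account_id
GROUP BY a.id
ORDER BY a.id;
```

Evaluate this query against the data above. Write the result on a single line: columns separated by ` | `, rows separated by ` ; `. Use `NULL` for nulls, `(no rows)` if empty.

Farid | 4 ; Farid | 5 ; Hank | 1 ; Mira | 4

LEFT JOIN keeps every accounts row; unmatched ones get NULL for transactions columns.
Group by accounts.id and compute COUNT(t.id). COUNT(col) of an all-NULL group is 0.
  1: ids {2, 10, 11, 29} → COUNT(t.id)=4
  2: ids {21, 22, 34, 37, 42} → COUNT(t.id)=5
  3: ids {39} → COUNT(t.id)=1
  4: ids {12, 18, 20, 24} → COUNT(t.id)=4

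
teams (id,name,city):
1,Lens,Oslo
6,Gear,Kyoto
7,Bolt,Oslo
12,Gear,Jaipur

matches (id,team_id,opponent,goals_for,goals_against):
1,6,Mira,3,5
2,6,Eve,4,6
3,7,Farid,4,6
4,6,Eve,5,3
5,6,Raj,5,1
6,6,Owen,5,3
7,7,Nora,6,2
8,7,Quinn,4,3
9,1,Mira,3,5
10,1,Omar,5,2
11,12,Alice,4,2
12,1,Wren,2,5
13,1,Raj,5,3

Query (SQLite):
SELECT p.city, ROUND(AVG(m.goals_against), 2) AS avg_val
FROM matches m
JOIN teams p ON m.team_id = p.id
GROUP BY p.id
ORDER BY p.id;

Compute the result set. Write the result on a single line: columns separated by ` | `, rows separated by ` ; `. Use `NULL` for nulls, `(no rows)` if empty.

Join each matches row to its teams via team_id.
Group joined rows by teams.id; compute ROUND(AVG(m.goals_against), 2) per group.
  1: ids {9, 10, 12, 13} → ROUND(AVG(m.goals_against), 2)=3.75
  6: ids {1, 2, 4, 5, 6} → ROUND(AVG(m.goals_against), 2)=3.6
  7: ids {3, 7, 8} → ROUND(AVG(m.goals_against), 2)=3.67
  12: ids {11} → ROUND(AVG(m.goals_against), 2)=2

Oslo | 3.75 ; Kyoto | 3.6 ; Oslo | 3.67 ; Jaipur | 2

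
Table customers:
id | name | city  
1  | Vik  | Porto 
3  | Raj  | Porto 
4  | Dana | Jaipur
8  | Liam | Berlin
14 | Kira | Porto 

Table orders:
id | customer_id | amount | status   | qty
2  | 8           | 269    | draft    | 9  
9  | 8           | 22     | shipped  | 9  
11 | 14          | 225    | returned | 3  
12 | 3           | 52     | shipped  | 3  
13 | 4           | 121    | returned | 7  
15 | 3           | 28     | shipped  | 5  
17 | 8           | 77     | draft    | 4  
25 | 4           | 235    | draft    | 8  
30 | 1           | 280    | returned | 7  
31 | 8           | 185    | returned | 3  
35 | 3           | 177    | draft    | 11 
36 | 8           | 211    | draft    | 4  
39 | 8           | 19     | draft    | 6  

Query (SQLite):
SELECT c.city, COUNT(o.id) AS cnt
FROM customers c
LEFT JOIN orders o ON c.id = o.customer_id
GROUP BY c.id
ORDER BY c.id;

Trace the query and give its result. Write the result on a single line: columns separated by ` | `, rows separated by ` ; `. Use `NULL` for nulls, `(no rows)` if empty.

Porto | 1 ; Porto | 3 ; Jaipur | 2 ; Berlin | 6 ; Porto | 1

LEFT JOIN keeps every customers row; unmatched ones get NULL for orders columns.
Group by customers.id and compute COUNT(o.id). COUNT(col) of an all-NULL group is 0.
  1: ids {30} → COUNT(o.id)=1
  3: ids {12, 15, 35} → COUNT(o.id)=3
  4: ids {13, 25} → COUNT(o.id)=2
  8: ids {2, 9, 17, 31, 36, 39} → COUNT(o.id)=6
  14: ids {11} → COUNT(o.id)=1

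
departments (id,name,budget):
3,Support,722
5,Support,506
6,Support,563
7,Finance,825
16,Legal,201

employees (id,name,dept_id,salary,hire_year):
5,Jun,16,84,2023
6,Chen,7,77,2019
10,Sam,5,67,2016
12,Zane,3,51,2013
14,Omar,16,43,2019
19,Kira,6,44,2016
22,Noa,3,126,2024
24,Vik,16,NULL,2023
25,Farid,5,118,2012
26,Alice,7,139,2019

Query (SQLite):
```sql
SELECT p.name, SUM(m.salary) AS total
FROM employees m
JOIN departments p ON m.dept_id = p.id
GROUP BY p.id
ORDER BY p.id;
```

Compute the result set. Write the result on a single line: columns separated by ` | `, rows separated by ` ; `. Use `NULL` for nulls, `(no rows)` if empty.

Support | 177 ; Support | 185 ; Support | 44 ; Finance | 216 ; Legal | 127

Join each employees row to its departments via dept_id.
Group joined rows by departments.id; compute SUM(m.salary) per group.
  3: ids {12, 22} → SUM(m.salary)=177
  5: ids {10, 25} → SUM(m.salary)=185
  6: ids {19} → SUM(m.salary)=44
  7: ids {6, 26} → SUM(m.salary)=216
  16: ids {5, 14, 24} → SUM(m.salary)=127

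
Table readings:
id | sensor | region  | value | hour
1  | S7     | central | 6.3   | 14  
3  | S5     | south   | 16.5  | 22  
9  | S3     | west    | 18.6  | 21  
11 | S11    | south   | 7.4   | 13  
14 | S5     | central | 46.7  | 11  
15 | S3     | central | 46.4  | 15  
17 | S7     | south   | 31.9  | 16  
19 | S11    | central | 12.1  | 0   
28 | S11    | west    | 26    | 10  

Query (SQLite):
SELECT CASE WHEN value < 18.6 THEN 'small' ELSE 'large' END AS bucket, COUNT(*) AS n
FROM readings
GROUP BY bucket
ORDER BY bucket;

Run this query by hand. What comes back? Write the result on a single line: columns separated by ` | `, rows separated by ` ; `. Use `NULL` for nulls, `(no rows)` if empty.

large | 5 ; small | 4

Bucket rows by value < 18.6 → 'small' else 'large'; count each bucket.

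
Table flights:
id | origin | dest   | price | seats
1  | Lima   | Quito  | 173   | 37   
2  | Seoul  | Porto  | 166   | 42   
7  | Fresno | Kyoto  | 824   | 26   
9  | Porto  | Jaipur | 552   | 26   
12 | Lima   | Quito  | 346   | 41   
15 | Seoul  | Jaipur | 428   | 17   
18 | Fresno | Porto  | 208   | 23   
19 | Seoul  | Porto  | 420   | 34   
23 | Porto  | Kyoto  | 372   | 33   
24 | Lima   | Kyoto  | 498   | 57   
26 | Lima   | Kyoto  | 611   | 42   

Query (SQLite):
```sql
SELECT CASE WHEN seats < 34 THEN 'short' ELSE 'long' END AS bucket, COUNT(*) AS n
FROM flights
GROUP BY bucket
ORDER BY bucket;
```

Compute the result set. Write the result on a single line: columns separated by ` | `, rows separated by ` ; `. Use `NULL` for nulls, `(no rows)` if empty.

Bucket rows by seats < 34 → 'short' else 'long'; count each bucket.

long | 6 ; short | 5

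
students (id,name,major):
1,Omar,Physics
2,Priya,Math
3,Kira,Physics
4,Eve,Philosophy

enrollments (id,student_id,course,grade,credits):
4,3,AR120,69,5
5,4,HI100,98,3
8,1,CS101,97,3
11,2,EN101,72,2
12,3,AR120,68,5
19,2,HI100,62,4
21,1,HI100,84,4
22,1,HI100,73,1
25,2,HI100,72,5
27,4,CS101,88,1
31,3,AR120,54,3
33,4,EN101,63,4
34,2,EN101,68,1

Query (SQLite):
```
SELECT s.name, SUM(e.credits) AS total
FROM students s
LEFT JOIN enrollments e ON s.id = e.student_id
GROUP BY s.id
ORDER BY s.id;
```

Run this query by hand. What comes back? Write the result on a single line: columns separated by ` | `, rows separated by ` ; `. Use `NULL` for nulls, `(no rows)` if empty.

LEFT JOIN keeps every students row; unmatched ones get NULL for enrollments columns.
Group by students.id and compute SUM(e.credits). SUM over an all-NULL group is NULL.
  1: ids {8, 21, 22} → SUM(e.credits)=8
  2: ids {11, 19, 25, 34} → SUM(e.credits)=12
  3: ids {4, 12, 31} → SUM(e.credits)=13
  4: ids {5, 27, 33} → SUM(e.credits)=8

Omar | 8 ; Priya | 12 ; Kira | 13 ; Eve | 8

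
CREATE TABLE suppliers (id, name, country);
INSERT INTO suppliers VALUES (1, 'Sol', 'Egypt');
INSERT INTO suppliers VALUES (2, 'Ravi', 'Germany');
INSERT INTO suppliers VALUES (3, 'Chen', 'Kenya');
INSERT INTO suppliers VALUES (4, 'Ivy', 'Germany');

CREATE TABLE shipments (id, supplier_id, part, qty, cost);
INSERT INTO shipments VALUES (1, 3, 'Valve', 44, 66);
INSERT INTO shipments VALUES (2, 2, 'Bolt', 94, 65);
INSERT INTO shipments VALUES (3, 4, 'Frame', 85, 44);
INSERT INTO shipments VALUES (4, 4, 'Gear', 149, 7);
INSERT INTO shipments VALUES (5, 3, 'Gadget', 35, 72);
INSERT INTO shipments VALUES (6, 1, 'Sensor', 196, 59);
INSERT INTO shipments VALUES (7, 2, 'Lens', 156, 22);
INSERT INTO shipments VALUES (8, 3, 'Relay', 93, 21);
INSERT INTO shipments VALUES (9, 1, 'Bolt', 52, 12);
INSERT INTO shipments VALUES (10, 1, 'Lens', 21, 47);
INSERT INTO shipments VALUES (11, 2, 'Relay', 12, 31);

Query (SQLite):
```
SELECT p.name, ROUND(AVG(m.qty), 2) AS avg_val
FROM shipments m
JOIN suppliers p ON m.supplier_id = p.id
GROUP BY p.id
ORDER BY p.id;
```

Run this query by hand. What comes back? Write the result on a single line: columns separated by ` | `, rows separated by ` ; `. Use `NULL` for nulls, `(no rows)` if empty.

Join each shipments row to its suppliers via supplier_id.
Group joined rows by suppliers.id; compute ROUND(AVG(m.qty), 2) per group.
  1: ids {6, 9, 10} → ROUND(AVG(m.qty), 2)=89.67
  2: ids {2, 7, 11} → ROUND(AVG(m.qty), 2)=87.33
  3: ids {1, 5, 8} → ROUND(AVG(m.qty), 2)=57.33
  4: ids {3, 4} → ROUND(AVG(m.qty), 2)=117

Sol | 89.67 ; Ravi | 87.33 ; Chen | 57.33 ; Ivy | 117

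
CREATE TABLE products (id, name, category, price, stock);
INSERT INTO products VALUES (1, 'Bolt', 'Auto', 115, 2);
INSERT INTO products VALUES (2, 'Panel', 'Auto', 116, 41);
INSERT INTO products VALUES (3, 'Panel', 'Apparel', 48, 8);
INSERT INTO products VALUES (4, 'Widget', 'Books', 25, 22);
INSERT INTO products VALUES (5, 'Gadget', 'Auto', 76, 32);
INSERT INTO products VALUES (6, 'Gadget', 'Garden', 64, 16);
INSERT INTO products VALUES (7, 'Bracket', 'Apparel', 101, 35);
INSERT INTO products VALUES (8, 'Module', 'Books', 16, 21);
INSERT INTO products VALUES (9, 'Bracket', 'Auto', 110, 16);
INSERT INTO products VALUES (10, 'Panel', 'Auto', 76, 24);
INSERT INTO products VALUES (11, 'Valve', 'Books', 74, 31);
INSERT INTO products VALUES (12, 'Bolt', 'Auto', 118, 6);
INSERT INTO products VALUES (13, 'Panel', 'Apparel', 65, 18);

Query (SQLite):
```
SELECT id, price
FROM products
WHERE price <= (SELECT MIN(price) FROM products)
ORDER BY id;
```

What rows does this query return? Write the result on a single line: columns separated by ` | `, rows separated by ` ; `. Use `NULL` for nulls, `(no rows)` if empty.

8 | 16

Scalar subquery: MIN(price) over all products rows = 16.
Keep rows where price <= that value.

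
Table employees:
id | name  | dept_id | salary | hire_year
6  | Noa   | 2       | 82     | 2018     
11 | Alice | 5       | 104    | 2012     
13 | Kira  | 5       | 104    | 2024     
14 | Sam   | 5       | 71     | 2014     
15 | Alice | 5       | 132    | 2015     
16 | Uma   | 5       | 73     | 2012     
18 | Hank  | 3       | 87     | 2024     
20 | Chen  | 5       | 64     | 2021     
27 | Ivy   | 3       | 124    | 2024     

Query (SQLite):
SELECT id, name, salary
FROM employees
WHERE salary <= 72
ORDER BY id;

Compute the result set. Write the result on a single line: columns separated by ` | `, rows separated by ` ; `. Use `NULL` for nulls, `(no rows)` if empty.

salary <= 72: ids {14, 20}

14 | Sam | 71 ; 20 | Chen | 64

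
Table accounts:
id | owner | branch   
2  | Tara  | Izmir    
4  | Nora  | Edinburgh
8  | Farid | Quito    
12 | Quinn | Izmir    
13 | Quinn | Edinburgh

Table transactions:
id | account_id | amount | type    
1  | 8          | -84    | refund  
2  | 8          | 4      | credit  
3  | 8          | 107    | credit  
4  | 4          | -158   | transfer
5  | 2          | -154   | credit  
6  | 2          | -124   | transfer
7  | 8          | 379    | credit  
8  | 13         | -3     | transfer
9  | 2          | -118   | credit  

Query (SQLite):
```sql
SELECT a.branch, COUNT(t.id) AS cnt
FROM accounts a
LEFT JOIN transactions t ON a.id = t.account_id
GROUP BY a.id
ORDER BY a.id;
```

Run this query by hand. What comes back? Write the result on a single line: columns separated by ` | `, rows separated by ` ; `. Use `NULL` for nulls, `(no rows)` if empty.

Izmir | 3 ; Edinburgh | 1 ; Quito | 4 ; Izmir | 0 ; Edinburgh | 1

LEFT JOIN keeps every accounts row; unmatched ones get NULL for transactions columns.
Group by accounts.id and compute COUNT(t.id). COUNT(col) of an all-NULL group is 0.
  2: ids {5, 6, 9} → COUNT(t.id)=3
  4: ids {4} → COUNT(t.id)=1
  8: ids {1, 2, 3, 7} → COUNT(t.id)=4
  12: ids {—} → COUNT(t.id)=0
  13: ids {8} → COUNT(t.id)=1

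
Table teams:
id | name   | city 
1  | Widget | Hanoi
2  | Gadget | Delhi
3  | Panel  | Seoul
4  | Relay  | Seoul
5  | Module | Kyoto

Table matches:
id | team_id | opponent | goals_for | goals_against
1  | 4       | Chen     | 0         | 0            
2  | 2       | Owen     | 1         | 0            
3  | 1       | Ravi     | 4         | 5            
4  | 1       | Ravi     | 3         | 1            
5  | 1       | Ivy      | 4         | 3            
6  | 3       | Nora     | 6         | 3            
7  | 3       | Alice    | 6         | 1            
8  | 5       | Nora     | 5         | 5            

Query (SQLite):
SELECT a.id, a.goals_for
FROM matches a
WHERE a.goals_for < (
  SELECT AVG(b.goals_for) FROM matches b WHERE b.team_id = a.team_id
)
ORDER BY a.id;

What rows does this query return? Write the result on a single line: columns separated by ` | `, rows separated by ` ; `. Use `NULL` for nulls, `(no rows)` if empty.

For each matches row a, compute AVG(goals_for) over rows sharing a.team_id.
Keep row a if a.goals_for < that per-group AVG.
  team_id=1: AVG(goals_for) = 3.666667
  team_id=2: AVG(goals_for) = 1.0
  team_id=3: AVG(goals_for) = 6.0
  team_id=4: AVG(goals_for) = 0.0
  team_id=5: AVG(goals_for) = 5.0

4 | 3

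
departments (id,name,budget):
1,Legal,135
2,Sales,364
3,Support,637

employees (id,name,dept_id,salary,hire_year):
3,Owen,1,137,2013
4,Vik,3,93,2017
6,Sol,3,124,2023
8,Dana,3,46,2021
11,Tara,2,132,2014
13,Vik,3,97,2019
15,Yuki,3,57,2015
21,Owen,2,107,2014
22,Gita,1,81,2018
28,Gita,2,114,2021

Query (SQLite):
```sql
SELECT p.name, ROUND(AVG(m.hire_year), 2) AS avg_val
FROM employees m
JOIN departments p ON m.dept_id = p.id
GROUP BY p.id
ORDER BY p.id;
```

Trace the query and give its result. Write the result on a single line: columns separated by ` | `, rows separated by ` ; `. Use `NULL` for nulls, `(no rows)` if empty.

Join each employees row to its departments via dept_id.
Group joined rows by departments.id; compute ROUND(AVG(m.hire_year), 2) per group.
  1: ids {3, 22} → ROUND(AVG(m.hire_year), 2)=2015.5
  2: ids {11, 21, 28} → ROUND(AVG(m.hire_year), 2)=2016.33
  3: ids {4, 6, 8, 13, 15} → ROUND(AVG(m.hire_year), 2)=2019

Legal | 2015.5 ; Sales | 2016.33 ; Support | 2019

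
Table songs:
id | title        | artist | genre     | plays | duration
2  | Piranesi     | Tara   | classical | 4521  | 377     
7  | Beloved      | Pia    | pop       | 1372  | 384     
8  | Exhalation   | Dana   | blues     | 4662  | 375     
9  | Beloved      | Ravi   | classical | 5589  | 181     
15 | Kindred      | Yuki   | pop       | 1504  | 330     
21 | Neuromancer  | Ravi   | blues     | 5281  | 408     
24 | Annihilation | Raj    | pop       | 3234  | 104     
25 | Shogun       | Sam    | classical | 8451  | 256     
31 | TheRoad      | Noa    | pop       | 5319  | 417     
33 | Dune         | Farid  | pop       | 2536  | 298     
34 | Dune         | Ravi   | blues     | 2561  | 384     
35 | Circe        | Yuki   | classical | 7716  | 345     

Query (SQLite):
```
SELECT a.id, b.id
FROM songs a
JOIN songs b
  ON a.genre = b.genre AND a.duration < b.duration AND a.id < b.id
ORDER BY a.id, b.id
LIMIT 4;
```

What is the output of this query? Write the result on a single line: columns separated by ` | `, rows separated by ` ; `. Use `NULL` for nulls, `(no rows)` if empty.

7 | 31 ; 8 | 21 ; 8 | 34 ; 9 | 25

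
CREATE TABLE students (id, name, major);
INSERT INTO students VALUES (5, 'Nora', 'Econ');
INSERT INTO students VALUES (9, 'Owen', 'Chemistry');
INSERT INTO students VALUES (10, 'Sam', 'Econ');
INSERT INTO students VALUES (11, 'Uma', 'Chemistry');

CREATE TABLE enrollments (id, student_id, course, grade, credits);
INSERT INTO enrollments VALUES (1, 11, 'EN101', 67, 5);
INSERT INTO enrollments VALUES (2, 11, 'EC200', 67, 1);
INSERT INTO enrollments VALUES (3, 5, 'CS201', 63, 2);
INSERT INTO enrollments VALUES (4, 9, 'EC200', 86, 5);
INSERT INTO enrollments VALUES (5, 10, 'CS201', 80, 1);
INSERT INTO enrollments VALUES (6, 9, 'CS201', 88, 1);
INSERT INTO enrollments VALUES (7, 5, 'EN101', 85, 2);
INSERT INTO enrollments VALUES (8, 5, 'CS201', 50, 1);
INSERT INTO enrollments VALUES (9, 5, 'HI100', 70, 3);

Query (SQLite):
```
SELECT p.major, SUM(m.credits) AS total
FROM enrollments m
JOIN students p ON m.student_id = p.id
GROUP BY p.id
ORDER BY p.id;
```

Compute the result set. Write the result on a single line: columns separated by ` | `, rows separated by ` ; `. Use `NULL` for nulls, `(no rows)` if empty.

Econ | 8 ; Chemistry | 6 ; Econ | 1 ; Chemistry | 6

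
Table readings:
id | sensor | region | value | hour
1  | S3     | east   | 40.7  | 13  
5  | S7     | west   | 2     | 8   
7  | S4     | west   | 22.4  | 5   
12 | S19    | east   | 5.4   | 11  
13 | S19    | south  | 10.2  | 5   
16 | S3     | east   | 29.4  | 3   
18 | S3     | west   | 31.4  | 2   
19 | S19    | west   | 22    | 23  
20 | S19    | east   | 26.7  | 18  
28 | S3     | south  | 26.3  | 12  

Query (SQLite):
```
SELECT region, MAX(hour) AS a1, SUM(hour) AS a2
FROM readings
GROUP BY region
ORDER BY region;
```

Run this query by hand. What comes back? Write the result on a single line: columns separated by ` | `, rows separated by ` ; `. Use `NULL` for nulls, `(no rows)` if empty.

east | 18 | 45 ; south | 12 | 17 ; west | 23 | 38

Group readings by region.
Per group compute: MAX(hour), SUM(hour).
  east: ids {1, 12, 16, 20} → MAX(hour)=18, SUM(hour)=45
  south: ids {13, 28} → MAX(hour)=12, SUM(hour)=17
  west: ids {5, 7, 18, 19} → MAX(hour)=23, SUM(hour)=38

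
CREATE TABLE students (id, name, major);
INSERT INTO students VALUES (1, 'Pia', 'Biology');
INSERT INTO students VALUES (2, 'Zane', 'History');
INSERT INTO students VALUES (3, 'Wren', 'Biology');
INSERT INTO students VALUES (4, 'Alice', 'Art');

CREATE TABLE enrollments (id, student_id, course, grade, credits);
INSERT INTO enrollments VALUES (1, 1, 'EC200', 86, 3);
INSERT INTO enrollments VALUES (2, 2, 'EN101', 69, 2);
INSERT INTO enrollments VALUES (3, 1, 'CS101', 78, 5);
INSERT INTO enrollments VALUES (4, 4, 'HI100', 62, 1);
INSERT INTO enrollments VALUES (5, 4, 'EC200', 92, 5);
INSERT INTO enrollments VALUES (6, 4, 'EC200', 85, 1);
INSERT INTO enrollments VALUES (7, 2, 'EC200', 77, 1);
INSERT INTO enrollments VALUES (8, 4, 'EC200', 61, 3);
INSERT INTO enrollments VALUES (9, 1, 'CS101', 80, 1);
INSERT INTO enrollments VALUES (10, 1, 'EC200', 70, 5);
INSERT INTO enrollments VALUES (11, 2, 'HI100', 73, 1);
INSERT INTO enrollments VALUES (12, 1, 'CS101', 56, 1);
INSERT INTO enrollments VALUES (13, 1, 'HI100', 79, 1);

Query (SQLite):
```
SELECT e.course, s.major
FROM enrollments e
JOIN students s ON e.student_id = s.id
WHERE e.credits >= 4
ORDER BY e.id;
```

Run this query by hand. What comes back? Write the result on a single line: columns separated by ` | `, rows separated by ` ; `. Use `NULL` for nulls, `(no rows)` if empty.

Each enrollments row matches the students row where student_id = students.id.
Then keep rows with e.credits >= 4.

CS101 | Biology ; EC200 | Art ; EC200 | Biology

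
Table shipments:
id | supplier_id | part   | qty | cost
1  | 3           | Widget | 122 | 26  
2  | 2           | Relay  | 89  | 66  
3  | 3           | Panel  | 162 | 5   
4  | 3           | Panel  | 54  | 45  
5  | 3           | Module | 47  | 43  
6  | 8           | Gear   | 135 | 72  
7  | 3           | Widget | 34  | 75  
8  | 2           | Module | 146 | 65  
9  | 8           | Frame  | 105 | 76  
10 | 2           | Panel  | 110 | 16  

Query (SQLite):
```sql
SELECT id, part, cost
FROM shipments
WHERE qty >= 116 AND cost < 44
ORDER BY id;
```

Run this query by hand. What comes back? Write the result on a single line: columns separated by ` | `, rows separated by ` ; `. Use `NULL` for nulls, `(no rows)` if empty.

qty >= 116: ids {1, 3, 6, 8}
cost < 44: ids {1, 3, 5, 10}
Combine with AND.

1 | Widget | 26 ; 3 | Panel | 5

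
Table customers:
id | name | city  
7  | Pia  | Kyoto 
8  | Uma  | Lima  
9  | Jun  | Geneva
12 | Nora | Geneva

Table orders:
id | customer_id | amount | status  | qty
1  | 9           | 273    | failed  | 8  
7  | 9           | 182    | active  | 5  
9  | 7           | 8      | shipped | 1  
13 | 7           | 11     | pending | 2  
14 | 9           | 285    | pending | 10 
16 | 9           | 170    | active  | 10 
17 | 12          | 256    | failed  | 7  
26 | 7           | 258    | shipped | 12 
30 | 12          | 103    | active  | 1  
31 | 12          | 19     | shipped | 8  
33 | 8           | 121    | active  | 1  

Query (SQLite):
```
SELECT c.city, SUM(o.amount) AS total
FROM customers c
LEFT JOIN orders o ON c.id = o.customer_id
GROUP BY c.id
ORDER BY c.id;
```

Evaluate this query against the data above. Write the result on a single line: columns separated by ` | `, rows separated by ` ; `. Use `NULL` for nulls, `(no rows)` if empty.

LEFT JOIN keeps every customers row; unmatched ones get NULL for orders columns.
Group by customers.id and compute SUM(o.amount). SUM over an all-NULL group is NULL.
  7: ids {9, 13, 26} → SUM(o.amount)=277
  8: ids {33} → SUM(o.amount)=121
  9: ids {1, 7, 14, 16} → SUM(o.amount)=910
  12: ids {17, 30, 31} → SUM(o.amount)=378

Kyoto | 277 ; Lima | 121 ; Geneva | 910 ; Geneva | 378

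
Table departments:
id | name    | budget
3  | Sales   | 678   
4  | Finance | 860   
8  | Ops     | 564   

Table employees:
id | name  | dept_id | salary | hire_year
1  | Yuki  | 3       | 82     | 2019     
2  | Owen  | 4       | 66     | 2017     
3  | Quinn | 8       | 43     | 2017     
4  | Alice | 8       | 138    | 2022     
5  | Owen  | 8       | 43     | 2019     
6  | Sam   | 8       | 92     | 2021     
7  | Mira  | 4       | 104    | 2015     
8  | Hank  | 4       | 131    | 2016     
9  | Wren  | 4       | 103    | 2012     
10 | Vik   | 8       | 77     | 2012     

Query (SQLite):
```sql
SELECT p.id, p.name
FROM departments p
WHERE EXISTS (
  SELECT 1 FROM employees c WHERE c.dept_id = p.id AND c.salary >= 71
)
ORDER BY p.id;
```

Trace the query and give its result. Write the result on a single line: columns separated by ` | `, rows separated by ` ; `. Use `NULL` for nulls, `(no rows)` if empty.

3 | Sales ; 4 | Finance ; 8 | Ops

For each departments row, check whether any employees with matching dept_id has salary >= 71.
Keep rows where that is true.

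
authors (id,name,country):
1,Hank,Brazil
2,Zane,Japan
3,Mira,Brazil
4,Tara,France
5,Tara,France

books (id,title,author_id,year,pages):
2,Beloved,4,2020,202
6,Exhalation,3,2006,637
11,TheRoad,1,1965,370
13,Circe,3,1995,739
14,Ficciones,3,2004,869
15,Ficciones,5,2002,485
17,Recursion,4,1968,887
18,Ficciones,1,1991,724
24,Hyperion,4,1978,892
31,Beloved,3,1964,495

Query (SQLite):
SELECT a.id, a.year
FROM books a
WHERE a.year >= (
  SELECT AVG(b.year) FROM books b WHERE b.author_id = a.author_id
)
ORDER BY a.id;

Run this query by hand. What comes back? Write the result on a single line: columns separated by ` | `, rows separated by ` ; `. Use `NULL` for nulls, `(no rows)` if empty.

2 | 2020 ; 6 | 2006 ; 13 | 1995 ; 14 | 2004 ; 15 | 2002 ; 18 | 1991

For each books row a, compute AVG(year) over rows sharing a.author_id.
Keep row a if a.year >= that per-group AVG.
  author_id=1: AVG(year) = 1978.0
  author_id=3: AVG(year) = 1992.25
  author_id=4: AVG(year) = 1988.666667
  author_id=5: AVG(year) = 2002.0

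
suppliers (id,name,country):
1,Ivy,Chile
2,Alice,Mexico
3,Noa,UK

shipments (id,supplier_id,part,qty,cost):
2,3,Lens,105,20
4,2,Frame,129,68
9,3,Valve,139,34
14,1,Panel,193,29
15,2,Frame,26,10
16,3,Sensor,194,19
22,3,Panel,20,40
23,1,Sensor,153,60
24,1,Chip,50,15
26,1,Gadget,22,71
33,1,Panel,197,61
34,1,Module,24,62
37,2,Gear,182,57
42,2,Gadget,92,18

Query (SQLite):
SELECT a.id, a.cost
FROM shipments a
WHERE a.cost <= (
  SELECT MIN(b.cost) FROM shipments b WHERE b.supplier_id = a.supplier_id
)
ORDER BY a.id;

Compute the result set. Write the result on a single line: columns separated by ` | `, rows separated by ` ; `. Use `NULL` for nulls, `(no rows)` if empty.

15 | 10 ; 16 | 19 ; 24 | 15

For each shipments row a, compute MIN(cost) over rows sharing a.supplier_id.
Keep row a if a.cost <= that per-group MIN.
  supplier_id=1: MIN(cost) = 15
  supplier_id=2: MIN(cost) = 10
  supplier_id=3: MIN(cost) = 19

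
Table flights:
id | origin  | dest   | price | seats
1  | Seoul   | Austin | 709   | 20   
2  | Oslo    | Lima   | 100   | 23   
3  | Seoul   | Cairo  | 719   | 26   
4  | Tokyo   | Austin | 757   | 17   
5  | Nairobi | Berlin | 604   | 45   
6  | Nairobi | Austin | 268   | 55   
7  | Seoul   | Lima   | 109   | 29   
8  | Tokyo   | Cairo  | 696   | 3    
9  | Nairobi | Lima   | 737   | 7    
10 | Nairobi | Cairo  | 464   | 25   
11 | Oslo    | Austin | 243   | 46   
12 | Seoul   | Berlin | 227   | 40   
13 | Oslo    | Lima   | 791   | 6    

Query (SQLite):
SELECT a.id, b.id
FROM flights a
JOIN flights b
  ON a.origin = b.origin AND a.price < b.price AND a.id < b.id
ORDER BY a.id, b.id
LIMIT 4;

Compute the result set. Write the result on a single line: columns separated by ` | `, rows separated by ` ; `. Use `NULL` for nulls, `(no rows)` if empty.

Pairs (a,b) with same origin, a.price < b.price, a.id < b.id.
origin groups: Nairobi:{5,6,9,10} Oslo:{2,11,13} Seoul:{1,3,7,12} Tokyo:{4,8}
Ordered by (a.id, b.id); first 4.

1 | 3 ; 2 | 11 ; 2 | 13 ; 5 | 9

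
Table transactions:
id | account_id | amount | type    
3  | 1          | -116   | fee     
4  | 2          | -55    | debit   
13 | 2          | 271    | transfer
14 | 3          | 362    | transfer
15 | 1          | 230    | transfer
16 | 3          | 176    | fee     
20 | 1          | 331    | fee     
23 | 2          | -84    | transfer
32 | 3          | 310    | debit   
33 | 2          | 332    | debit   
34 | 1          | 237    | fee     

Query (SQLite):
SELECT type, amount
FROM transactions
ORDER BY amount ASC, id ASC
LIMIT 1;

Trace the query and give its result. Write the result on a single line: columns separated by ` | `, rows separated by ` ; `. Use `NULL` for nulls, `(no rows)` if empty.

fee | -116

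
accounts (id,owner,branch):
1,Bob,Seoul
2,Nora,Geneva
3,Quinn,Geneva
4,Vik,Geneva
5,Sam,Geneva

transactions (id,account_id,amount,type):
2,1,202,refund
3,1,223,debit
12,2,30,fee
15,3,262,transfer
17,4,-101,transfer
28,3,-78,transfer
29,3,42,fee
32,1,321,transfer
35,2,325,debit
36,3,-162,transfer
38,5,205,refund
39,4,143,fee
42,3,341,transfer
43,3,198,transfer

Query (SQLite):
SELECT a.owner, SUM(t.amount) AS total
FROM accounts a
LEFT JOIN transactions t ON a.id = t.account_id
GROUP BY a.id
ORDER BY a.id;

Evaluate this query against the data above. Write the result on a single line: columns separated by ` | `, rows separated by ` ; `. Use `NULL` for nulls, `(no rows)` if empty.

Bob | 746 ; Nora | 355 ; Quinn | 603 ; Vik | 42 ; Sam | 205

LEFT JOIN keeps every accounts row; unmatched ones get NULL for transactions columns.
Group by accounts.id and compute SUM(t.amount). SUM over an all-NULL group is NULL.
  1: ids {2, 3, 32} → SUM(t.amount)=746
  2: ids {12, 35} → SUM(t.amount)=355
  3: ids {15, 28, 29, 36, 42, 43} → SUM(t.amount)=603
  4: ids {17, 39} → SUM(t.amount)=42
  5: ids {38} → SUM(t.amount)=205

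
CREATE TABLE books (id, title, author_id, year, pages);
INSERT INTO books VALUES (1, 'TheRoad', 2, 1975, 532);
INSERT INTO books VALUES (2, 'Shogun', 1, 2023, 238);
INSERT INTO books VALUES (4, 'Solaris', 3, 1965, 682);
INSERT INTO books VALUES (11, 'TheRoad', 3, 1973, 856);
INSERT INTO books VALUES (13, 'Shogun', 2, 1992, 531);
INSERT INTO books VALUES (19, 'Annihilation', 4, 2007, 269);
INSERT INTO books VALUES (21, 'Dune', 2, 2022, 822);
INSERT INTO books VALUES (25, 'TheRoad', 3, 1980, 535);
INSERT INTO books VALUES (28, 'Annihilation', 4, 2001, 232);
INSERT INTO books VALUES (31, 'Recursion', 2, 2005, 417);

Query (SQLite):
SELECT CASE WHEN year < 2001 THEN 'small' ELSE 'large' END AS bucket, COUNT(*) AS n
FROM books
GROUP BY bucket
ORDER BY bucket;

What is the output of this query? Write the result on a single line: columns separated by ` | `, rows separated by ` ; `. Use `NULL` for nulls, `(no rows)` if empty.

large | 5 ; small | 5

Bucket rows by year < 2001 → 'small' else 'large'; count each bucket.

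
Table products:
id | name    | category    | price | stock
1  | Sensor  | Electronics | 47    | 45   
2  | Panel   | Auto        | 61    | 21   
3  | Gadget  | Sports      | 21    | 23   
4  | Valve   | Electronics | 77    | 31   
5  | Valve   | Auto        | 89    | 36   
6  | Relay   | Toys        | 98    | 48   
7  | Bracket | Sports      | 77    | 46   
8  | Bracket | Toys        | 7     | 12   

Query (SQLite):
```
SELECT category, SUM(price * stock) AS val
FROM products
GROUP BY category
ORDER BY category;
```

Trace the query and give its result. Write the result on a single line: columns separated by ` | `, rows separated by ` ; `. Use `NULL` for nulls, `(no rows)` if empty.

Auto | 4485 ; Electronics | 4502 ; Sports | 4025 ; Toys | 4788

For each row compute price * stock.
Group by category; take SUM of the expression per group.
  Auto: ids {2, 5} → SUM(price * stock)=4485
  Electronics: ids {1, 4} → SUM(price * stock)=4502
  Sports: ids {3, 7} → SUM(price * stock)=4025
  Toys: ids {6, 8} → SUM(price * stock)=4788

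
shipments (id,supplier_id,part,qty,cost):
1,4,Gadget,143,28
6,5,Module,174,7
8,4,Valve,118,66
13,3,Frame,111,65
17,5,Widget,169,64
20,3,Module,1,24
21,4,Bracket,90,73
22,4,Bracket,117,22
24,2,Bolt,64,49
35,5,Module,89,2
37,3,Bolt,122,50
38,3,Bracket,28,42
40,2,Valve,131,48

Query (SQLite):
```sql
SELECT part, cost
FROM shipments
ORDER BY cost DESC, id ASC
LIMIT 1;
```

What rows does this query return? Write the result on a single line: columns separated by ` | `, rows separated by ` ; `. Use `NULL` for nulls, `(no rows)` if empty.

Bracket | 73

Sort by cost desc, tiebreak id asc: (73, id=21), (66, id=8), (65, id=13), (64, id=17) …. Take first 1.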